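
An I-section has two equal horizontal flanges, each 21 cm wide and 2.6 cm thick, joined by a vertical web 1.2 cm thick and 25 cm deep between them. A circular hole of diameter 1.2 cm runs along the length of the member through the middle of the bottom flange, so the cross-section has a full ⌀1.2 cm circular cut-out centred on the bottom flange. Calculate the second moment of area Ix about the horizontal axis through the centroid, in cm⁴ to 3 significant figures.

Ix ≈ 2.22 × 10⁴ cm⁴

Decompose the section into non-overlapping parts with the origin at the bottom-left of its bounding rectangle.
Bottom flange: 21 × 2.6, A = 54.6 cm², y = 1.3 cm, Ī = 30.758 cm⁴.
Web: 1.2 × 25, A = 30 cm², y = 15.1 cm, Ī = 1562.5 cm⁴.
Top flange: 21 × 2.6, A = 54.6 cm², y = 28.9 cm, Ī = 30.758 cm⁴.
Hole (subtracted): ⌀1.2, A = 1.131 cm², y = 1.3 cm, Ī = 0.10179 cm⁴.
Centroid: ȳ = ΣA·y / ΣA = 15.213 cm.
Transfer each piece to the horizontal axis through the centroid using Ī + A·d² with d = y − 15.213:
  bottom flange: d = -13.913 cm → contributes +10 600 cm⁴
  web: d = -0.11304 cm → contributes +1562.9 cm⁴
  top flange: d = 13.687 cm → contributes +10 259 cm⁴
  hole: d = -13.913 cm → contributes −219.03 cm⁴
Total I = 22 203 cm⁴.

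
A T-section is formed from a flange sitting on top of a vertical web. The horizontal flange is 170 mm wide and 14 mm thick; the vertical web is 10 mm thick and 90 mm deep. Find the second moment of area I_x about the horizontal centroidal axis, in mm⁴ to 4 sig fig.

I_x ≈ 2.412 × 10⁶ mm⁴

Split into non-overlapping primitives; take the origin at the lower-left of the bounding box.
Flange: 170 × 14, A = 2 380 mm², y = 97 mm, Ī = 38873.3 mm⁴.
Web: 10 × 90, A = 900 mm², y = 45 mm, Ī = 607 500 mm⁴.
Centroid: ȳ = ΣA·y / ΣA = 82.7317 mm.
Transfer each piece to the horizontal centroidal axis using Ī + A·d² with d = y − 82.7317:
  flange: d = 14.2683 mm → contributes +523 404 mm⁴
  web: d = -37.7317 mm → contributes +1 888 814 mm⁴
Total I = 2 412 217 mm⁴.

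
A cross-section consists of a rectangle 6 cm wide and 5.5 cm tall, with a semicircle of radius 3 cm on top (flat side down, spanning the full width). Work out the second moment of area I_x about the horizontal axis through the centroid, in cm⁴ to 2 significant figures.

Treat the section as a set of non-overlapping primitives; coordinates are from the bounding-box lower-left.
Rectangular body: 6 × 5.5, A = 33 cm², y = 2.75 cm, Ī = 83.19 cm⁴.
Semicircular cap: semicircle r = 3, A = 14.14 cm², y = 6.773 cm, Ī = 8.89 cm⁴.
Centroid: ȳ = ΣA·y / ΣA = 3.957 cm.
Transfer each piece to the horizontal axis through the centroid using Ī + A·d² with d = y − 3.957:
  rectangular body: d = -1.207 cm → contributes +131.2 cm⁴
  semicircular cap: d = 2.817 cm → contributes +121 cm⁴
Total I = 252.3 cm⁴.

I_x ≈ 250 cm⁴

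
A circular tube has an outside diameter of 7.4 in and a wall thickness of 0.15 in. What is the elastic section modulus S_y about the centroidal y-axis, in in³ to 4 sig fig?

S_y ≈ 6.069 in³

Break the section into simple shapes (no overlaps), measuring from the bottom-left corner of the bounding box.
Outer circle: ⌀7.4, A = 43.0084 in², x = 3.7 in, Ī = 147.196 in⁴.
Bore (subtracted): ⌀7.1, A = 39.5919 in², x = 3.7 in, Ī = 124.739 in⁴.
By symmetry the centroid is at mid-width, x̄ = 3.7 in.
All pieces are centred on the centroidal y-axis, so I = ΣĪ (holes subtracted) = 22.457 in⁴.
Extreme fibre distance c = 3.7 in; S = I/c = 6.06945 in³.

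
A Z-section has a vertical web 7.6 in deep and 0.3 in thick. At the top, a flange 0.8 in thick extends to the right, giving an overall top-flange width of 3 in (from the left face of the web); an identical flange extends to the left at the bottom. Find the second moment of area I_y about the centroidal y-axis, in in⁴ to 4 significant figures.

I_y ≈ 12.36 in⁴

Treat the section as a set of non-overlapping primitives; coordinates are from the bounding-box lower-left.
Web: 0.3 × 7.6, A = 2.28 in², x = 2.85 in, Ī = 0.0171 in⁴.
Top flange (beyond web): 2.7 × 0.8, A = 2.16 in², x = 4.35 in, Ī = 1.3122 in⁴.
Bottom flange (beyond web): 2.7 × 0.8, A = 2.16 in², x = 1.35 in, Ī = 1.3122 in⁴.
Centroid: x̄ = ΣA·x / ΣA = 2.85 in.
Transfer each piece to the centroidal y-axis using Ī + A·d² with d = x − 2.85:
  web: d = 0 in → contributes +0.0171 in⁴
  top flange (beyond web): d = 1.5 in → contributes +6.1722 in⁴
  bottom flange (beyond web): d = -1.5 in → contributes +6.1722 in⁴
Total I = 12.3615 in⁴.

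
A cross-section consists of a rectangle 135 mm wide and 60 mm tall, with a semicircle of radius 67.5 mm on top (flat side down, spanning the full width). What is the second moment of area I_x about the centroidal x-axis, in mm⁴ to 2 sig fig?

I_x ≈ 1.8 × 10⁷ mm⁴

Break the section into simple shapes (no overlaps), measuring from the bottom-left corner of the bounding box.
Rectangular body: 135 × 60, A = 8 100 mm², y = 30 mm, Ī = 2 430 000 mm⁴.
Semicircular cap: semicircle r = 67.5, A = 7 157 mm², y = 88.65 mm, Ī = 2 278 490 mm⁴.
Centroid: ȳ = ΣA·y / ΣA = 57.51 mm.
Transfer each piece to the centroidal x-axis using Ī + A·d² with d = y − 57.51:
  rectangular body: d = -27.51 mm → contributes +8 560 695 mm⁴
  semicircular cap: d = 31.14 mm → contributes +9 217 018 mm⁴
Total I = 17 777 713 mm⁴.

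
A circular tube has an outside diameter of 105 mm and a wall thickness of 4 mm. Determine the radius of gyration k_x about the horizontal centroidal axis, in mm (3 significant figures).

Break the section into simple shapes (no overlaps), measuring from the bottom-left corner of the bounding box.
Outer circle: ⌀105, A = 8 659 mm², y = 52.5 mm, Ī = 5 966 602 mm⁴.
Bore (subtracted): ⌀97, A = 7389.8 mm², y = 52.5 mm, Ī = 4 345 671 mm⁴.
By symmetry the centroid is at mid-height, ȳ = 52.5 mm.
All pieces are centred on the horizontal centroidal axis, so I = ΣĪ (holes subtracted) = 1 620 931 mm⁴.
Radius of gyration: k = √(I/A) = √(1 620 931 / 1269.2) = 35.737 mm.

k_x ≈ 35.7 mm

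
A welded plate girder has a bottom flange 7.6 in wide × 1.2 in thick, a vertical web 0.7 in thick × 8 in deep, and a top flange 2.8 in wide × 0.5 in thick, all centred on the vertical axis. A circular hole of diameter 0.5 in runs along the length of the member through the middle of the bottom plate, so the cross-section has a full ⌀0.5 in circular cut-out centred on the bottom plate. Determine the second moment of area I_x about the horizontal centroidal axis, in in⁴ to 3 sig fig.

I_x ≈ 168 in⁴

Split into non-overlapping primitives; take the origin at the lower-left of the bounding box.
Bottom plate: 7.6 × 1.2, A = 9.12 in², y = 0.6 in, Ī = 1.0944 in⁴.
Web plate: 0.7 × 8, A = 5.6 in², y = 5.2 in, Ī = 29.867 in⁴.
Top plate: 2.8 × 0.5, A = 1.4 in², y = 9.45 in, Ī = 0.029167 in⁴.
Hole (subtracted): ⌀0.5, A = 0.19635 in², y = 0.6 in, Ī = 0.003068 in⁴.
Centroid: ȳ = ΣA·y / ΣA = 2.9958 in.
Transfer each piece to the horizontal centroidal axis using Ī + A·d² with d = y − 2.9958:
  bottom plate: d = -2.3958 in → contributes +53.442 in⁴
  web plate: d = 2.2042 in → contributes +57.074 in⁴
  top plate: d = 6.4542 in → contributes +58.348 in⁴
  hole: d = -2.3958 in → contributes −1.1301 in⁴
Total I = 167.73 in⁴.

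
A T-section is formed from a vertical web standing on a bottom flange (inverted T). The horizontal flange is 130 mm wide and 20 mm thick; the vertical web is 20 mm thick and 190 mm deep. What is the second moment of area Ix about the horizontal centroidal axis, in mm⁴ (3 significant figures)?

Decompose the section into non-overlapping parts with the origin at the bottom-left of its bounding rectangle.
Flange: 130 × 20, A = 2 600 mm², y = 10 mm, Ī = 86 667 mm⁴.
Web: 20 × 190, A = 3 800 mm², y = 115 mm, Ī = 11 431 667 mm⁴.
Centroid: ȳ = ΣA·y / ΣA = 72.344 mm.
Transfer each piece to the horizontal centroidal axis using Ī + A·d² with d = y − 72.344:
  flange: d = -62.344 mm → contributes +10 192 199 mm⁴
  web: d = 42.656 mm → contributes +18 345 978 mm⁴
Total I = 28 538 177 mm⁴.

Ix ≈ 2.85 × 10⁷ mm⁴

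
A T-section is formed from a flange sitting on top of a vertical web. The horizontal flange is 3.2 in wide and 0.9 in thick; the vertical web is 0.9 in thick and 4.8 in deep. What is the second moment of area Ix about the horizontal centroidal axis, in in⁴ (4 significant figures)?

Ix ≈ 22.52 in⁴

Decompose the section into non-overlapping parts with the origin at the bottom-left of its bounding rectangle.
Flange: 3.2 × 0.9, A = 2.88 in², y = 5.25 in, Ī = 0.1944 in⁴.
Web: 0.9 × 4.8, A = 4.32 in², y = 2.4 in, Ī = 8.2944 in⁴.
Centroid: ȳ = ΣA·y / ΣA = 3.54 in.
Transfer each piece to the horizontal centroidal axis using Ī + A·d² with d = y − 3.54:
  flange: d = 1.71 in → contributes +8.61581 in⁴
  web: d = -1.14 in → contributes +13.9087 in⁴
Total I = 22.5245 in⁴.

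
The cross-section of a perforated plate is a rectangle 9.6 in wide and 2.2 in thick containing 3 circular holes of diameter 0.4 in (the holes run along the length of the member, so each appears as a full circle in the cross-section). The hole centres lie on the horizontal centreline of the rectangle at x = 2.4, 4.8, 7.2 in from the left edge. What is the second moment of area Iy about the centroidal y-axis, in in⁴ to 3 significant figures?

Break the section into simple shapes (no overlaps), measuring from the bottom-left corner of the bounding box.
Plate: 9.6 × 2.2, A = 21.12 in², x = 4.8 in, Ī = 162.2 in⁴.
Hole 1 (subtracted): ⌀0.4, A = 0.12566 in², x = 2.4 in, Ī = 0.0012566 in⁴.
Hole 2 (subtracted): ⌀0.4, A = 0.12566 in², x = 4.8 in, Ī = 0.0012566 in⁴.
Hole 3 (subtracted): ⌀0.4, A = 0.12566 in², x = 7.2 in, Ī = 0.0012566 in⁴.
By symmetry the centroid is at mid-width, x̄ = 4.8 in.
Transfer each piece to the centroidal y-axis using Ī + A·d² with d = x − 4.8:
  plate: d = 0 in → contributes +162.2 in⁴
  hole 1: d = -2.4 in → contributes −0.72508 in⁴
  hole 2: d = 0 in → contributes −0.0012566 in⁴
  hole 3: d = 2.4 in → contributes −0.72508 in⁴
Total I = 160.75 in⁴.

Iy ≈ 161 in⁴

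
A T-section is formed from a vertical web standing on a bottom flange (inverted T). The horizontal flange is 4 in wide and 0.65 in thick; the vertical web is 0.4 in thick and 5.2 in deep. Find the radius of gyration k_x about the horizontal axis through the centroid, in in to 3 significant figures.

Split into non-overlapping primitives; take the origin at the lower-left of the bounding box.
Flange: 4 × 0.65, A = 2.6 in², y = 0.325 in, Ī = 0.091542 in⁴.
Web: 0.4 × 5.2, A = 2.08 in², y = 3.25 in, Ī = 4.6869 in⁴.
Centroid: ȳ = ΣA·y / ΣA = 1.625 in.
Transfer each piece to the horizontal axis through the centroid using Ī + A·d² with d = y − 1.625:
  flange: d = -1.3 in → contributes +4.4855 in⁴
  web: d = 1.625 in → contributes +10.179 in⁴
Total I = 14.665 in⁴.
Radius of gyration: k = √(I/A) = √(14.665 / 4.68) = 1.7702 in.

k_x ≈ 1.77 in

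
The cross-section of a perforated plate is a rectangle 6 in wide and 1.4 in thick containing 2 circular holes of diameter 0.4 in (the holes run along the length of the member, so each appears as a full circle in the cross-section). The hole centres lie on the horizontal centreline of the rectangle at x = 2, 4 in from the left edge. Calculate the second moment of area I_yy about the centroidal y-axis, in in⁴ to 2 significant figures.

Break the section into simple shapes (no overlaps), measuring from the bottom-left corner of the bounding box.
Plate: 6 × 1.4, A = 8.4 in², x = 3 in, Ī = 25.2 in⁴.
Hole 1 (subtracted): ⌀0.4, A = 0.1257 in², x = 2 in, Ī = 0.001257 in⁴.
Hole 2 (subtracted): ⌀0.4, A = 0.1257 in², x = 4 in, Ī = 0.001257 in⁴.
By symmetry the centroid is at mid-width, x̄ = 3 in.
Transfer each piece to the centroidal y-axis using Ī + A·d² with d = x − 3:
  plate: d = 0 in → contributes +25.2 in⁴
  hole 1: d = -1 in → contributes −0.1269 in⁴
  hole 2: d = 1 in → contributes −0.1269 in⁴
Total I = 24.95 in⁴.

I_yy ≈ 25 in⁴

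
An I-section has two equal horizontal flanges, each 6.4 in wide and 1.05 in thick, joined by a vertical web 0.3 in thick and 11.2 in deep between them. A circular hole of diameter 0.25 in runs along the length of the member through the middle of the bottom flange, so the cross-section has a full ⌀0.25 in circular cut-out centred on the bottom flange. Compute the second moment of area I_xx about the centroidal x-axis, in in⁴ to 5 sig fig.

Split into non-overlapping primitives; take the origin at the lower-left of the bounding box.
Bottom flange: 6.4 × 1.05, A = 6.72 in², y = 0.525 in, Ī = 0.6174 in⁴.
Web: 0.3 × 11.2, A = 3.36 in², y = 6.65 in, Ī = 35.1232 in⁴.
Top flange: 6.4 × 1.05, A = 6.72 in², y = 12.775 in, Ī = 0.6174 in⁴.
Hole (subtracted): ⌀0.25, A = 0.04908739 in², y = 0.525 in, Ī = 0.0001917476 in⁴.
Centroid: ȳ = ΣA·y / ΣA = 6.667949 in.
Transfer each piece to the centroidal x-axis using Ī + A·d² with d = y − 6.667949:
  bottom flange: d = -6.142949 in → contributes +254.2021 in⁴
  web: d = -0.01794889 in → contributes +35.12428 in⁴
  top flange: d = 6.107051 in → contributes +251.247 in⁴
  hole: d = -6.142949 in → contributes −1.852545 in⁴
Total I = 538.7209 in⁴.

I_xx ≈ 538.72 in⁴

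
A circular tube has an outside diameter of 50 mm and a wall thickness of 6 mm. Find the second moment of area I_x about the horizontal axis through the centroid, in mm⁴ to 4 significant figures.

I_x ≈ 2.044 × 10⁵ mm⁴

Decompose the section into non-overlapping parts with the origin at the bottom-left of its bounding rectangle.
Outer circle: ⌀50, A = 1963.5 mm², y = 25 mm, Ī = 306 796 mm⁴.
Bore (subtracted): ⌀38, A = 1134.11 mm², y = 25 mm, Ī = 102 354 mm⁴.
By symmetry the centroid is at mid-height, ȳ = 25 mm.
All pieces are centred on the horizontal axis through the centroid, so I = ΣĪ (holes subtracted) = 204 442 mm⁴.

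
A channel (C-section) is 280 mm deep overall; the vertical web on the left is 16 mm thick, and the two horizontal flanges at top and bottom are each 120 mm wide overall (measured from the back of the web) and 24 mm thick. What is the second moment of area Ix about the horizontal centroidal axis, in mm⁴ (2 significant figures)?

Treat the section as a set of non-overlapping primitives; coordinates are from the bounding-box lower-left.
Web: 16 × 280, A = 4 480 mm², y = 140 mm, Ī = 29 269 333 mm⁴.
Top flange (beyond web): 104 × 24, A = 2 496 mm², y = 268 mm, Ī = 119 808 mm⁴.
Bottom flange (beyond web): 104 × 24, A = 2 496 mm², y = 12 mm, Ī = 119 808 mm⁴.
By symmetry the centroid is at mid-height, ȳ = 140 mm.
Transfer each piece to the horizontal centroidal axis using Ī + A·d² with d = y − 140:
  web: d = 0 mm → contributes +29 269 333 mm⁴
  top flange (beyond web): d = 128 mm → contributes +41 014 272 mm⁴
  bottom flange (beyond web): d = -128 mm → contributes +41 014 272 mm⁴
Total I = 111 297 877 mm⁴.

Ix ≈ 1.1 × 10⁸ mm⁴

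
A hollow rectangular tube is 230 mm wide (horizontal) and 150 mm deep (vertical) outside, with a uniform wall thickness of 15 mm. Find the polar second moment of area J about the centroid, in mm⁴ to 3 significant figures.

Split into non-overlapping primitives; take the origin at the lower-left of the bounding box.
Outer rectangle: 230 × 150, A = 34 500 mm², y = 75 mm, Ī = 64 687 500 mm⁴.
Inner void (subtracted): 200 × 120, A = 24 000 mm², y = 75 mm, Ī = 28 800 000 mm⁴.
By symmetry the centroid is at mid-height, ȳ = 75 mm.
All pieces are centred on the centroidal x-axis, so I = ΣĪ (holes subtracted) = 35 887 500 mm⁴.
Repeating about the centroidal y-axis gives I_y = 72 087 500 mm⁴.
Polar second moment: J = I_x + I_y = 107 975 000 mm⁴.

J ≈ 1.08 × 10⁸ mm⁴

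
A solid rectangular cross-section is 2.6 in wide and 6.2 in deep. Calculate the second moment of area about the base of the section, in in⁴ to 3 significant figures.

The section: 2.6 × 6.2, A = 16.12 in², y = 3.1 in, Ī = 51.638 in⁴.
Transfer it to a horizontal axis along the bottom face using Ī + A·d² with d = y − 0:
  the section: d = 3.1 in → contributes +206.55 in⁴
Total I = 206.55 in⁴.

I_base ≈ 207 in⁴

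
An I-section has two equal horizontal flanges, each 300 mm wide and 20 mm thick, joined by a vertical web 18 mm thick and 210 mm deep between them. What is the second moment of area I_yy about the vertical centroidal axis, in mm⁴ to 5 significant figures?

Split into non-overlapping primitives; take the origin at the lower-left of the bounding box.
Bottom flange: 300 × 20, A = 6 000 mm², x = 150 mm, Ī = 45 000 000 mm⁴.
Web: 18 × 210, A = 3 780 mm², x = 150 mm, Ī = 102 060 mm⁴.
Top flange: 300 × 20, A = 6 000 mm², x = 150 mm, Ī = 45 000 000 mm⁴.
By symmetry the centroid is at mid-width, x̄ = 150 mm.
All pieces are centred on the vertical centroidal axis, so I = ΣĪ = 90 102 060 mm⁴.

I_yy ≈ 9.0102 × 10⁷ mm⁴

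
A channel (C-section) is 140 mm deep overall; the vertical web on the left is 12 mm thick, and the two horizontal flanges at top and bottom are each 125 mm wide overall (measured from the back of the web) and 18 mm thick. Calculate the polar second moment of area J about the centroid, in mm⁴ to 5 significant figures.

Break the section into simple shapes (no overlaps), measuring from the bottom-left corner of the bounding box.
Web: 12 × 140, A = 1 680 mm², y = 70 mm, Ī = 2 744 000 mm⁴.
Top flange (beyond web): 113 × 18, A = 2 034 mm², y = 131 mm, Ī = 54 918 mm⁴.
Bottom flange (beyond web): 113 × 18, A = 2 034 mm², y = 9 mm, Ī = 54 918 mm⁴.
By symmetry the centroid is at mid-height, ȳ = 70 mm.
Transfer each piece to the centroidal x-axis using Ī + A·d² with d = y − 70:
  web: d = 0 mm → contributes +2 744 000 mm⁴
  top flange (beyond web): d = 61 mm → contributes +7 623 432 mm⁴
  bottom flange (beyond web): d = -61 mm → contributes +7 623 432 mm⁴
Total I = 17 990 864 mm⁴.
For the y-axis: x̄ = 50.23278 mm.
Repeating about the centroidal y-axis gives I_y = 8 993 293 mm⁴.
Polar second moment: J = I_x + I_y = 26 984 157 mm⁴.

J ≈ 2.6984 × 10⁷ mm⁴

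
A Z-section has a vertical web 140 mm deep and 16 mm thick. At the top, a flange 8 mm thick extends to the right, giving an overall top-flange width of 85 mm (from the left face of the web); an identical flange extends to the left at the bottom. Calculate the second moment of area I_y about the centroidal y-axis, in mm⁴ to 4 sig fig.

I_y ≈ 2.480 × 10⁶ mm⁴

Split into non-overlapping primitives; take the origin at the lower-left of the bounding box.
Web: 16 × 140, A = 2 240 mm², x = 77 mm, Ī = 47786.7 mm⁴.
Top flange (beyond web): 69 × 8, A = 552 mm², x = 119.5 mm, Ī = 219 006 mm⁴.
Bottom flange (beyond web): 69 × 8, A = 552 mm², x = 34.5 mm, Ī = 219 006 mm⁴.
Centroid: x̄ = ΣA·x / ΣA = 77 mm.
Transfer each piece to the centroidal y-axis using Ī + A·d² with d = x − 77:
  web: d = 0 mm → contributes +47786.7 mm⁴
  top flange (beyond web): d = 42.5 mm → contributes +1 216 056 mm⁴
  bottom flange (beyond web): d = -42.5 mm → contributes +1 216 056 mm⁴
Total I = 2 479 899 mm⁴.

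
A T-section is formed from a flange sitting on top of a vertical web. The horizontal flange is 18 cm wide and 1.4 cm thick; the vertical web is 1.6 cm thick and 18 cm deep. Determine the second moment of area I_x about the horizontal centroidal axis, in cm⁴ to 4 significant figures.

I_x ≈ 2046 cm⁴

Decompose the section into non-overlapping parts with the origin at the bottom-left of its bounding rectangle.
Flange: 18 × 1.4, A = 25.2 cm², y = 18.7 cm, Ī = 4.116 cm⁴.
Web: 1.6 × 18, A = 28.8 cm², y = 9 cm, Ī = 777.6 cm⁴.
Centroid: ȳ = ΣA·y / ΣA = 13.5267 cm.
Transfer each piece to the horizontal centroidal axis using Ī + A·d² with d = y − 13.5267:
  flange: d = 5.17333 cm → contributes +678.553 cm⁴
  web: d = -4.52667 cm → contributes +1367.73 cm⁴
Total I = 2046.29 cm⁴.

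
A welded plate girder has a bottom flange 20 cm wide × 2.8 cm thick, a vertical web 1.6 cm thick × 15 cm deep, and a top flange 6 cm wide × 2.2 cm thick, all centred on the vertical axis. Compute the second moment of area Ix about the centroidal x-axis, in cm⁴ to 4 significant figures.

Ix ≈ 4315 cm⁴

Split into non-overlapping primitives; take the origin at the lower-left of the bounding box.
Bottom plate: 20 × 2.8, A = 56 cm², y = 1.4 cm, Ī = 36.5867 cm⁴.
Web plate: 1.6 × 15, A = 24 cm², y = 10.3 cm, Ī = 450 cm⁴.
Top plate: 6 × 2.2, A = 13.2 cm², y = 18.9 cm, Ī = 5.324 cm⁴.
Centroid: ȳ = ΣA·y / ΣA = 6.17039 cm.
Transfer each piece to the centroidal x-axis using Ī + A·d² with d = y − 6.17039:
  bottom plate: d = -4.77039 cm → contributes +1310.96 cm⁴
  web plate: d = 4.12961 cm → contributes +859.289 cm⁴
  top plate: d = 12.7296 cm → contributes +2144.29 cm⁴
Total I = 4314.54 cm⁴.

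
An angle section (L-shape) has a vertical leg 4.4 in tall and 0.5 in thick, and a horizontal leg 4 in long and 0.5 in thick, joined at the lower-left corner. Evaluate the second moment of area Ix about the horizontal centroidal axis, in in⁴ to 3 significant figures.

Ix ≈ 7.29 in⁴

Split into non-overlapping primitives; take the origin at the lower-left of the bounding box.
Vertical leg: 0.5 × 4.4, A = 2.2 in², y = 2.2 in, Ī = 3.5493 in⁴.
Horizontal leg (remainder): 3.5 × 0.5, A = 1.75 in², y = 0.25 in, Ī = 0.036458 in⁴.
Centroid: ȳ = ΣA·y / ΣA = 1.3361 in.
Transfer each piece to the horizontal centroidal axis using Ī + A·d² with d = y − 1.3361:
  vertical leg: d = 0.86392 in → contributes +5.1913 in⁴
  horizontal leg (remainder): d = -1.0861 in → contributes +2.1007 in⁴
Total I = 7.292 in⁴.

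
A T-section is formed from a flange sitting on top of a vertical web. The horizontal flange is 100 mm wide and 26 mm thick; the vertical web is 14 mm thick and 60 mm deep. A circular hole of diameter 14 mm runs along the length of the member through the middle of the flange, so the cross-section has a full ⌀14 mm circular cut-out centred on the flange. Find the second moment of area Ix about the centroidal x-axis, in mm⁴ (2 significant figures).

Break the section into simple shapes (no overlaps), measuring from the bottom-left corner of the bounding box.
Flange: 100 × 26, A = 2 600 mm², y = 73 mm, Ī = 146 467 mm⁴.
Web: 14 × 60, A = 840 mm², y = 30 mm, Ī = 252 000 mm⁴.
Hole (subtracted): ⌀14, A = 153.9 mm², y = 73 mm, Ī = 1 886 mm⁴.
Centroid: ȳ = ΣA·y / ΣA = 62.01 mm.
Transfer each piece to the centroidal x-axis using Ī + A·d² with d = y − 62.01:
  flange: d = 10.99 mm → contributes +460 602 mm⁴
  web: d = -32.01 mm → contributes +1 112 597 mm⁴
  hole: d = 10.99 mm → contributes −20 485 mm⁴
Total I = 1 552 714 mm⁴.

Ix ≈ 1.6 × 10⁶ mm⁴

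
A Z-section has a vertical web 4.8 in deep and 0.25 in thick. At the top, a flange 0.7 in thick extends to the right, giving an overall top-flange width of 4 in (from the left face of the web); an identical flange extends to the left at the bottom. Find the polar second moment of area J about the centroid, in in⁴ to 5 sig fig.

Decompose the section into non-overlapping parts with the origin at the bottom-left of its bounding rectangle.
Web: 0.25 × 4.8, A = 1.2 in², y = 2.4 in, Ī = 2.304 in⁴.
Top flange (beyond web): 3.75 × 0.7, A = 2.625 in², y = 4.45 in, Ī = 0.1071875 in⁴.
Bottom flange (beyond web): 3.75 × 0.7, A = 2.625 in², y = 0.35 in, Ī = 0.1071875 in⁴.
Centroid: ȳ = ΣA·y / ΣA = 2.4 in.
Transfer each piece to the centroidal x-axis using Ī + A·d² with d = y − 2.4:
  web: d = 0 in → contributes +2.304 in⁴
  top flange (beyond web): d = 2.05 in → contributes +11.13875 in⁴
  bottom flange (beyond web): d = -2.05 in → contributes +11.13875 in⁴
Total I = 24.5815 in⁴.
For the y-axis: x̄ = 3.875 in.
Repeating about the centroidal y-axis gives I_y = 27.15859 in⁴.
Polar second moment: J = I_x + I_y = 51.74009 in⁴.

J ≈ 51.740 in⁴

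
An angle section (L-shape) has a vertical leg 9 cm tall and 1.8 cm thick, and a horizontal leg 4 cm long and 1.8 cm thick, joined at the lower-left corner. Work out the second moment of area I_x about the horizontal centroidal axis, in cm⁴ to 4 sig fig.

I_x ≈ 151.7 cm⁴

Break the section into simple shapes (no overlaps), measuring from the bottom-left corner of the bounding box.
Vertical leg: 1.8 × 9, A = 16.2 cm², y = 4.5 cm, Ī = 109.35 cm⁴.
Horizontal leg (remainder): 2.2 × 1.8, A = 3.96 cm², y = 0.9 cm, Ī = 1.0692 cm⁴.
Centroid: ȳ = ΣA·y / ΣA = 3.79286 cm.
Transfer each piece to the horizontal centroidal axis using Ī + A·d² with d = y − 3.79286:
  vertical leg: d = 0.707143 cm → contributes +117.451 cm⁴
  horizontal leg (remainder): d = -2.89286 cm → contributes +34.2089 cm⁴
Total I = 151.66 cm⁴.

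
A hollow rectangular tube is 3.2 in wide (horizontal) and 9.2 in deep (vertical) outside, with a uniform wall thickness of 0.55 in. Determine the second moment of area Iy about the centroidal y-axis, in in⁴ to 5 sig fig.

Iy ≈ 18.871 in⁴

Decompose the section into non-overlapping parts with the origin at the bottom-left of its bounding rectangle.
Outer rectangle: 3.2 × 9.2, A = 29.44 in², x = 1.6 in, Ī = 25.12213 in⁴.
Inner void (subtracted): 2.1 × 8.1, A = 17.01 in², x = 1.6 in, Ī = 6.251175 in⁴.
By symmetry the centroid is at mid-width, x̄ = 1.6 in.
All pieces are centred on the centroidal y-axis, so I = ΣĪ (holes subtracted) = 18.87096 in⁴.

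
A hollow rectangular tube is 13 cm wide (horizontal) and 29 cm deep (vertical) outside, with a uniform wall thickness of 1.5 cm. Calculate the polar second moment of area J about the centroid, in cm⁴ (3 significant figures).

J ≈ 1.49 × 10⁴ cm⁴

Split into non-overlapping primitives; take the origin at the lower-left of the bounding box.
Outer rectangle: 13 × 29, A = 377 cm², y = 14.5 cm, Ī = 26 421 cm⁴.
Inner void (subtracted): 10 × 26, A = 260 cm², y = 14.5 cm, Ī = 14 647 cm⁴.
By symmetry the centroid is at mid-height, ȳ = 14.5 cm.
All pieces are centred on the centroidal x-axis, so I = ΣĪ (holes subtracted) = 11 775 cm⁴.
Repeating about the centroidal y-axis gives I_y = 3142.8 cm⁴.
Polar second moment: J = I_x + I_y = 14 918 cm⁴.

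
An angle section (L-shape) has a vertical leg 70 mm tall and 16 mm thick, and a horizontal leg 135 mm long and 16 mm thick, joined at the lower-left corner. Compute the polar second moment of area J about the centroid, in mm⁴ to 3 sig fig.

Split into non-overlapping primitives; take the origin at the lower-left of the bounding box.
Vertical leg: 16 × 70, A = 1 120 mm², y = 35 mm, Ī = 457 333 mm⁴.
Horizontal leg (remainder): 119 × 16, A = 1 904 mm², y = 8 mm, Ī = 40 619 mm⁴.
Centroid: ȳ = ΣA·y / ΣA = 18 mm.
Transfer each piece to the centroidal x-axis using Ī + A·d² with d = y − 18:
  vertical leg: d = 17 mm → contributes +781 013 mm⁴
  horizontal leg (remainder): d = -10 mm → contributes +231 019 mm⁴
Total I = 1 012 032 mm⁴.
For the y-axis: x̄ = 50.5 mm.
Repeating about the centroidal y-axis gives I_y = 5 483 772 mm⁴.
Polar second moment: J = I_x + I_y = 6 495 804 mm⁴.

J ≈ 6.50 × 10⁶ mm⁴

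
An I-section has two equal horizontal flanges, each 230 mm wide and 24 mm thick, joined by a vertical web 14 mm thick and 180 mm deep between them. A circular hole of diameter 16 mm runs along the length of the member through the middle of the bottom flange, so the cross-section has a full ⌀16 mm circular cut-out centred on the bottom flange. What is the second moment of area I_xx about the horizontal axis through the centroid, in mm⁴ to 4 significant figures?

I_xx ≈ 1.201 × 10⁸ mm⁴

Decompose the section into non-overlapping parts with the origin at the bottom-left of its bounding rectangle.
Bottom flange: 230 × 24, A = 5 520 mm², y = 12 mm, Ī = 264 960 mm⁴.
Web: 14 × 180, A = 2 520 mm², y = 114 mm, Ī = 6 804 000 mm⁴.
Top flange: 230 × 24, A = 5 520 mm², y = 216 mm, Ī = 264 960 mm⁴.
Hole (subtracted): ⌀16, A = 201.062 mm², y = 12 mm, Ī = 3216.99 mm⁴.
Centroid: ȳ = ΣA·y / ΣA = 115.535 mm.
Transfer each piece to the horizontal axis through the centroid using Ī + A·d² with d = y − 115.535:
  bottom flange: d = -103.535 mm → contributes +59 436 780 mm⁴
  web: d = -1.53518 mm → contributes +6 809 939 mm⁴
  top flange: d = 100.465 mm → contributes +55 979 319 mm⁴
  hole: d = -103.535 mm → contributes −2 158 507 mm⁴
Total I = 120 067 531 mm⁴.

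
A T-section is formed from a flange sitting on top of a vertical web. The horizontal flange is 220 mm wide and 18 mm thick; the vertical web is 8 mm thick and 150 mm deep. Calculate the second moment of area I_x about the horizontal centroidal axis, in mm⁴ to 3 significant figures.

Split into non-overlapping primitives; take the origin at the lower-left of the bounding box.
Flange: 220 × 18, A = 3 960 mm², y = 159 mm, Ī = 106 920 mm⁴.
Web: 8 × 150, A = 1 200 mm², y = 75 mm, Ī = 2 250 000 mm⁴.
Centroid: ȳ = ΣA·y / ΣA = 139.47 mm.
Transfer each piece to the horizontal centroidal axis using Ī + A·d² with d = y − 139.47:
  flange: d = 19.535 mm → contributes +1 618 102 mm⁴
  web: d = -64.465 mm → contributes +7 236 901 mm⁴
Total I = 8 855 004 mm⁴.

I_x ≈ 8.86 × 10⁶ mm⁴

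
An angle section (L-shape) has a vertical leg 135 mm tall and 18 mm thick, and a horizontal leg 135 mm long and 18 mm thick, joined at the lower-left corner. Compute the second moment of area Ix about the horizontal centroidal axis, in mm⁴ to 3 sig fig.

Ix ≈ 7.61 × 10⁶ mm⁴

Break the section into simple shapes (no overlaps), measuring from the bottom-left corner of the bounding box.
Vertical leg: 18 × 135, A = 2 430 mm², y = 67.5 mm, Ī = 3 690 563 mm⁴.
Horizontal leg (remainder): 117 × 18, A = 2 106 mm², y = 9 mm, Ī = 56 862 mm⁴.
Centroid: ȳ = ΣA·y / ΣA = 40.339 mm.
Transfer each piece to the horizontal centroidal axis using Ī + A·d² with d = y − 40.339:
  vertical leg: d = 27.161 mm → contributes +5 483 184 mm⁴
  horizontal leg (remainder): d = -31.339 mm → contributes +2 125 272 mm⁴
Total I = 7 608 456 mm⁴.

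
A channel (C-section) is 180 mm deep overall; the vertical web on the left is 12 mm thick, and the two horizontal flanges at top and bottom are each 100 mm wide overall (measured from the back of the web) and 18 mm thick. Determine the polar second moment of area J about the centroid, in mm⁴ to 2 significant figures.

J ≈ 3.2 × 10⁷ mm⁴

Decompose the section into non-overlapping parts with the origin at the bottom-left of its bounding rectangle.
Web: 12 × 180, A = 2 160 mm², y = 90 mm, Ī = 5 832 000 mm⁴.
Top flange (beyond web): 88 × 18, A = 1 584 mm², y = 171 mm, Ī = 42 768 mm⁴.
Bottom flange (beyond web): 88 × 18, A = 1 584 mm², y = 9 mm, Ī = 42 768 mm⁴.
By symmetry the centroid is at mid-height, ȳ = 90 mm.
Transfer each piece to the centroidal x-axis using Ī + A·d² with d = y − 90:
  web: d = 0 mm → contributes +5 832 000 mm⁴
  top flange (beyond web): d = 81 mm → contributes +10 435 392 mm⁴
  bottom flange (beyond web): d = -81 mm → contributes +10 435 392 mm⁴
Total I = 26 702 784 mm⁴.
For the y-axis: x̄ = 35.73 mm.
Repeating about the centroidal y-axis gives I_y = 5 281 147 mm⁴.
Polar second moment: J = I_x + I_y = 31 983 931 mm⁴.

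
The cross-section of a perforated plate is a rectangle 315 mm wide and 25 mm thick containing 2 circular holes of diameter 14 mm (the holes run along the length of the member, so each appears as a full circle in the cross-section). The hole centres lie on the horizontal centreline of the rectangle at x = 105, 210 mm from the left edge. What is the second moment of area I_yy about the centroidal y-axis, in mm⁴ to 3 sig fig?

I_yy ≈ 6.43 × 10⁷ mm⁴

Decompose the section into non-overlapping parts with the origin at the bottom-left of its bounding rectangle.
Plate: 315 × 25, A = 7 875 mm², x = 157.5 mm, Ī = 65 116 406 mm⁴.
Hole 1 (subtracted): ⌀14, A = 153.94 mm², x = 105 mm, Ī = 1885.7 mm⁴.
Hole 2 (subtracted): ⌀14, A = 153.94 mm², x = 210 mm, Ī = 1885.7 mm⁴.
By symmetry the centroid is at mid-width, x̄ = 157.5 mm.
Transfer each piece to the centroidal y-axis using Ī + A·d² with d = x − 157.5:
  plate: d = 0 mm → contributes +65 116 406 mm⁴
  hole 1: d = -52.5 mm → contributes −426 177 mm⁴
  hole 2: d = 52.5 mm → contributes −426 177 mm⁴
Total I = 64 264 051 mm⁴.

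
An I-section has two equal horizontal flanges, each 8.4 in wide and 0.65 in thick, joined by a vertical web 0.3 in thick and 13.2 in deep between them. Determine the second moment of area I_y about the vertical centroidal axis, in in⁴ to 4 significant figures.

I_y ≈ 64.24 in⁴

Treat the section as a set of non-overlapping primitives; coordinates are from the bounding-box lower-left.
Bottom flange: 8.4 × 0.65, A = 5.46 in², x = 4.2 in, Ī = 32.1048 in⁴.
Web: 0.3 × 13.2, A = 3.96 in², x = 4.2 in, Ī = 0.0297 in⁴.
Top flange: 8.4 × 0.65, A = 5.46 in², x = 4.2 in, Ī = 32.1048 in⁴.
By symmetry the centroid is at mid-width, x̄ = 4.2 in.
All pieces are centred on the vertical centroidal axis, so I = ΣĪ = 64.2393 in⁴.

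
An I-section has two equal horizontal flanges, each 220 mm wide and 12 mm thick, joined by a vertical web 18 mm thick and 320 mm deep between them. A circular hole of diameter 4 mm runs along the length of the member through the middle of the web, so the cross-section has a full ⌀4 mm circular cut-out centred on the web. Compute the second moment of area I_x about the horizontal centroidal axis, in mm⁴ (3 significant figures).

Decompose the section into non-overlapping parts with the origin at the bottom-left of its bounding rectangle.
Bottom flange: 220 × 12, A = 2 640 mm², y = 6 mm, Ī = 31 680 mm⁴.
Web: 18 × 320, A = 5 760 mm², y = 172 mm, Ī = 49 152 000 mm⁴.
Top flange: 220 × 12, A = 2 640 mm², y = 338 mm, Ī = 31 680 mm⁴.
Hole (subtracted): ⌀4, A = 12.566 mm², y = 172 mm, Ī = 12.566 mm⁴.
By symmetry the centroid is at mid-height, ȳ = 172 mm.
Transfer each piece to the horizontal centroidal axis using Ī + A·d² with d = y − 172:
  bottom flange: d = -166 mm → contributes +72 779 520 mm⁴
  web: d = 0 mm → contributes +49 152 000 mm⁴
  top flange: d = 166 mm → contributes +72 779 520 mm⁴
  hole: d = 0 mm → contributes −12.566 mm⁴
Total I = 194 711 027 mm⁴.

I_x ≈ 1.95 × 10⁸ mm⁴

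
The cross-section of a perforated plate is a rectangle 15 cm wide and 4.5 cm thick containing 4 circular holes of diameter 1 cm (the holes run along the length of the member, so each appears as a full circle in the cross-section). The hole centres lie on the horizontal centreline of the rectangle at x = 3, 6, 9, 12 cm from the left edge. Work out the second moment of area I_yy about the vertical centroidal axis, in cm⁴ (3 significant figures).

Treat the section as a set of non-overlapping primitives; coordinates are from the bounding-box lower-left.
Plate: 15 × 4.5, A = 67.5 cm², x = 7.5 cm, Ī = 1265.6 cm⁴.
Hole 1 (subtracted): ⌀1, A = 0.7854 cm², x = 3 cm, Ī = 0.049087 cm⁴.
Hole 2 (subtracted): ⌀1, A = 0.7854 cm², x = 6 cm, Ī = 0.049087 cm⁴.
Hole 3 (subtracted): ⌀1, A = 0.7854 cm², x = 9 cm, Ī = 0.049087 cm⁴.
Hole 4 (subtracted): ⌀1, A = 0.7854 cm², x = 12 cm, Ī = 0.049087 cm⁴.
By symmetry the centroid is at mid-width, x̄ = 7.5 cm.
Transfer each piece to the vertical centroidal axis using Ī + A·d² with d = x − 7.5:
  plate: d = 0 cm → contributes +1265.6 cm⁴
  hole 1: d = -4.5 cm → contributes −15.953 cm⁴
  hole 2: d = -1.5 cm → contributes −1.8162 cm⁴
  hole 3: d = 1.5 cm → contributes −1.8162 cm⁴
  hole 4: d = 4.5 cm → contributes −15.953 cm⁴
Total I = 1230.1 cm⁴.

I_yy ≈ 1230 cm⁴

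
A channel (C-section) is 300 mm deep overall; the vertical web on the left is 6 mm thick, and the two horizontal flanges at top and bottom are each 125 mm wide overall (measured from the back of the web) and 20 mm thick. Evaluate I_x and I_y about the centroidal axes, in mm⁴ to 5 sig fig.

I_x ≈ 1.0695 × 10⁸ mm⁴, I_y ≈ 1.0725 × 10⁷ mm⁴

Decompose the section into non-overlapping parts with the origin at the bottom-left of its bounding rectangle.
Web: 6 × 300, A = 1 800 mm², y = 150 mm, Ī = 13 500 000 mm⁴.
Top flange (beyond web): 119 × 20, A = 2 380 mm², y = 290 mm, Ī = 79333.33 mm⁴.
Bottom flange (beyond web): 119 × 20, A = 2 380 mm², y = 10 mm, Ī = 79333.33 mm⁴.
By symmetry the centroid is at mid-height, ȳ = 150 mm.
Transfer each piece to the centroidal x-axis using Ī + A·d² with d = y − 150:
  web: d = 0 mm → contributes +13 500 000 mm⁴
  top flange (beyond web): d = 140 mm → contributes +46 727 333 mm⁴
  bottom flange (beyond web): d = -140 mm → contributes +46 727 333 mm⁴
Total I = 106 954 667 mm⁴.
For the y-axis: x̄ = 48.35061 mm.
Repeating about the centroidal y-axis gives I_y = 10 724 540 mm⁴.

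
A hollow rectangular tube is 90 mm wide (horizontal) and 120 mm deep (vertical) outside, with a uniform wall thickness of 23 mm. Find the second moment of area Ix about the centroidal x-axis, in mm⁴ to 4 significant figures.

Decompose the section into non-overlapping parts with the origin at the bottom-left of its bounding rectangle.
Outer rectangle: 90 × 120, A = 10 800 mm², y = 60 mm, Ī = 12 960 000 mm⁴.
Inner void (subtracted): 44 × 74, A = 3 256 mm², y = 60 mm, Ī = 1 485 821 mm⁴.
By symmetry the centroid is at mid-height, ȳ = 60 mm.
All pieces are centred on the centroidal x-axis, so I = ΣĪ (holes subtracted) = 11 474 179 mm⁴.

Ix ≈ 1.147 × 10⁷ mm⁴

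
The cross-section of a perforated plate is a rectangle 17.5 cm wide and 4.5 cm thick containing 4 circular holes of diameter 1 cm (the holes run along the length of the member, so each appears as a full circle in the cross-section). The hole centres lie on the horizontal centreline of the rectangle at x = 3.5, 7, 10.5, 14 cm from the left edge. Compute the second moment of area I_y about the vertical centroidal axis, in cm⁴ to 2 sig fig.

I_y ≈ 2000 cm⁴

Treat the section as a set of non-overlapping primitives; coordinates are from the bounding-box lower-left.
Plate: 17.5 × 4.5, A = 78.75 cm², x = 8.75 cm, Ī = 2 010 cm⁴.
Hole 1 (subtracted): ⌀1, A = 0.7854 cm², x = 3.5 cm, Ī = 0.04909 cm⁴.
Hole 2 (subtracted): ⌀1, A = 0.7854 cm², x = 7 cm, Ī = 0.04909 cm⁴.
Hole 3 (subtracted): ⌀1, A = 0.7854 cm², x = 10.5 cm, Ī = 0.04909 cm⁴.
Hole 4 (subtracted): ⌀1, A = 0.7854 cm², x = 14 cm, Ī = 0.04909 cm⁴.
By symmetry the centroid is at mid-width, x̄ = 8.75 cm.
Transfer each piece to the vertical centroidal axis using Ī + A·d² with d = x − 8.75:
  plate: d = 0 cm → contributes +2 010 cm⁴
  hole 1: d = -5.25 cm → contributes −21.7 cm⁴
  hole 2: d = -1.75 cm → contributes −2.454 cm⁴
  hole 3: d = 1.75 cm → contributes −2.454 cm⁴
  hole 4: d = 5.25 cm → contributes −21.7 cm⁴
Total I = 1 961 cm⁴.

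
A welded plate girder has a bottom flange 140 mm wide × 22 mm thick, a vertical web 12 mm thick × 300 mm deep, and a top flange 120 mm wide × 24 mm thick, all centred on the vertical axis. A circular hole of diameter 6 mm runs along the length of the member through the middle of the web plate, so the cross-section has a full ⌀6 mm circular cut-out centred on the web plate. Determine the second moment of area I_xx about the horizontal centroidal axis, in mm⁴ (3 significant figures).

I_xx ≈ 1.83 × 10⁸ mm⁴

Treat the section as a set of non-overlapping primitives; coordinates are from the bounding-box lower-left.
Bottom plate: 140 × 22, A = 3 080 mm², y = 11 mm, Ī = 124 227 mm⁴.
Web plate: 12 × 300, A = 3 600 mm², y = 172 mm, Ī = 27 000 000 mm⁴.
Top plate: 120 × 24, A = 2 880 mm², y = 334 mm, Ī = 138 240 mm⁴.
Hole (subtracted): ⌀6, A = 28.274 mm², y = 172 mm, Ī = 63.617 mm⁴.
Centroid: ȳ = ΣA·y / ΣA = 168.92 mm.
Transfer each piece to the horizontal centroidal axis using Ī + A·d² with d = y − 168.92:
  bottom plate: d = -157.92 mm → contributes +76 939 353 mm⁴
  web plate: d = 3.076 mm → contributes +27 034 063 mm⁴
  top plate: d = 165.08 mm → contributes +78 618 528 mm⁴
  hole: d = 3.076 mm → contributes −331.15 mm⁴
Total I = 182 591 613 mm⁴.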